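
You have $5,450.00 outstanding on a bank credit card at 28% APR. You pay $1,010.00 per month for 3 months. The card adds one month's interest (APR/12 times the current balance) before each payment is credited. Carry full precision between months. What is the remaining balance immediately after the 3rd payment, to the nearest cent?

Monthly rate r = 28%/12 = 2.33333% = 0.0233333.
Each month: B ← B·(1+r) − $1,010.00.
Month 1: interest $127.17; balance after payment $4,567.17.
Month 2: interest $106.57; balance after payment $3,663.73.
Month 3: interest $85.49; balance after payment $2,739.22.

$2,739.22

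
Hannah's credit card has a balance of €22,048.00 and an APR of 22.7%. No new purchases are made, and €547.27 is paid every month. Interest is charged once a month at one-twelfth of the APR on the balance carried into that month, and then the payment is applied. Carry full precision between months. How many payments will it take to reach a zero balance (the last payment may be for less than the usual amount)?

77 months

Monthly rate r = 22.7%/12 = 1.89167% = 0.0189167.
Recurrence: B ← B·(1+r) − €547.27.
Month 1: interest €417.07; balance after payment €21,917.80.
Month 2: interest €414.61; balance after payment €21,785.15.
Closed form: n = −ln(1 − rB₀/P)/ln(1+r) = −ln(0.2379)/ln(1.01892) ≈ 76.623, so the balance reaches zero during payment 77.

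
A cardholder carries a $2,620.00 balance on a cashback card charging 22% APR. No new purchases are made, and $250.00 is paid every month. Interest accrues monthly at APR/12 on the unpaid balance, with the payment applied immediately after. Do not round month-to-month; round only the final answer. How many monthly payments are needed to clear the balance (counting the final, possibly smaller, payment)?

Monthly rate r = 22%/12 = 1.83333% = 0.0183333.
Recurrence: B ← B·(1+r) − $250.00.
Month 1: interest $48.03; balance after payment $2,418.03.
Month 2: interest $44.33; balance after payment $2,212.36.
Closed form: n = −ln(1 − rB₀/P)/ln(1+r) = −ln(0.80787)/ln(1.01833) ≈ 11.744, so the balance reaches zero during payment 12.

12 months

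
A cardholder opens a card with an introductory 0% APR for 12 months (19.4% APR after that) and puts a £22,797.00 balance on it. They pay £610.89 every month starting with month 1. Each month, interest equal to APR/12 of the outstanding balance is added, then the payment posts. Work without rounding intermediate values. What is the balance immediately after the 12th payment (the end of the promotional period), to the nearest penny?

Promo months 1–12 at r₀ = 0%/12 = 0; months 13+ at r₁ = 19.4%/12 = 0.0161667.
After month 12 (no interest yet): B = £22,797.00 − 12·£610.89 = £15,466.32.

£15,466.32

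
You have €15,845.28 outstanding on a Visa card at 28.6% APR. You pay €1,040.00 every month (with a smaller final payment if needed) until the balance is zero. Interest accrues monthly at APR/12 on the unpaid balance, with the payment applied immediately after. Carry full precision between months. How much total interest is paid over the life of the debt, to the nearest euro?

€4,078

Monthly rate r = 28.6%/12 = 2.38333% = 0.0238333.
Payoff takes n = ⌈−ln(1 − rB₀/P)/ln(1+r)⌉ = ⌈19.155⌉ = 20 payments; the last is €162.96.
Total paid = 19·€1,040.00 + €162.96 = €19,922.96.
Total interest = total paid − principal = €19,922.96 − €15,845.28 = €4,077.68.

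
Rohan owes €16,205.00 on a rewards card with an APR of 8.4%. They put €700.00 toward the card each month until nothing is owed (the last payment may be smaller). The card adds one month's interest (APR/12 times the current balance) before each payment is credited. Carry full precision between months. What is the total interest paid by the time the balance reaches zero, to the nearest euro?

€1,537

Monthly rate r = 8.4%/12 = 0.7% = 0.007.
Payoff takes n = ⌈−ln(1 − rB₀/P)/ln(1+r)⌉ = ⌈25.345⌉ = 26 payments; the last is €242.04.
Total paid = 25·€700.00 + €242.04 = €17,742.04.
Total interest = total paid − principal = €17,742.04 − €16,205.00 = €1,537.04.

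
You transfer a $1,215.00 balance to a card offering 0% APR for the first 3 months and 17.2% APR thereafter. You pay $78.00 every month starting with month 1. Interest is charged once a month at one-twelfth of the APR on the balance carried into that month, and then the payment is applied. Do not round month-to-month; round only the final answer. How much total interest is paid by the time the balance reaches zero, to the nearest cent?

$108.48

Promo months 1–3 at r₀ = 0%/12 = 0; months 4+ at r₁ = 17.2%/12 = 0.0143333.
After month 3 (no interest yet): B = $1,215.00 − 3·$78.00 = $981.00.
Then at r₁ with $78.00/mo: n₂ = −ln(1 − r₁·B/P)/ln(1+r₁) ≈ 13.97 → 14 more payments.
Total paid = 16·$78.00 + $75.48 = $1,323.48; interest = $1,323.48 − $1,215.00 = $108.48.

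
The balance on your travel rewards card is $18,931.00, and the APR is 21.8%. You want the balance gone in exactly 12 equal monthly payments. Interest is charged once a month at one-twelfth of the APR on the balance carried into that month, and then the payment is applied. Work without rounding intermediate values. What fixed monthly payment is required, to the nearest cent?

Monthly rate r = 21.8%/12 = 1.81667% = 0.0181667.
Level-payment amortization: P = B₀·r / (1 − (1+r)^(−n)) = 18931.00·0.0181667 / (1 − 1.01817^(−12)).
Denominator 1 − (1+r)^(−12) = 0.194299741.
P = 343.913 / 0.194299741 ≈ 1770.01.

$1,770.01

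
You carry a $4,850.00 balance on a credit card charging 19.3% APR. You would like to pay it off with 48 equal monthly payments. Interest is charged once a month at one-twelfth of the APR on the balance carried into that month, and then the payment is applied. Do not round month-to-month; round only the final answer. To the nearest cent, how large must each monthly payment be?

$145.78

Monthly rate r = 19.3%/12 = 1.60833% = 0.0160833.
Level-payment amortization: P = B₀·r / (1 − (1+r)^(−n)) = 4850.00·0.0160833 / (1 − 1.01608^(−48)).
Denominator 1 − (1+r)^(−48) = 0.535064971.
P = 78.0042 / 0.535064971 ≈ 145.78.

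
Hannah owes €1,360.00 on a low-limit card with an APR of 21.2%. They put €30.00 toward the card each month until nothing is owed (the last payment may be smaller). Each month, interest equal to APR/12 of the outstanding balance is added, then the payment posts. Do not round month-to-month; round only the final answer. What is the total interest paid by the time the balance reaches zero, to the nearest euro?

€1,405

Monthly rate r = 21.2%/12 = 1.76667% = 0.0176667.
Payoff takes n = ⌈−ln(1 − rB₀/P)/ln(1+r)⌉ = ⌈92.157⌉ = 93 payments; the last is €4.74.
Total paid = 92·€30.00 + €4.74 = €2,764.74.
Total interest = total paid − principal = €2,764.74 − €1,360.00 = €1,404.74.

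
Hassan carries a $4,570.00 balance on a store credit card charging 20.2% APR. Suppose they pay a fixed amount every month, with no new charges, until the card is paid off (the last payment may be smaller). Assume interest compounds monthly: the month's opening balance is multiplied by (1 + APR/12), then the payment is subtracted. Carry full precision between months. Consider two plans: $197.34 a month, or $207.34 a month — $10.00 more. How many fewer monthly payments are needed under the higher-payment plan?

Monthly rate r = 20.2%/12 = 1.68333% = 0.0168333.
At $197.34/mo: n = ⌈−ln(1 − rB₀/P)/ln(1+r)⌉ = 30 payments (last $117.53); total interest = total paid − $4,570.00 = $1,270.39.
At $207.34/mo: 28 payments (last $161.11); total interest $1,189.29.
Payments saved = 30 − 28 = 2.

2 fewer payments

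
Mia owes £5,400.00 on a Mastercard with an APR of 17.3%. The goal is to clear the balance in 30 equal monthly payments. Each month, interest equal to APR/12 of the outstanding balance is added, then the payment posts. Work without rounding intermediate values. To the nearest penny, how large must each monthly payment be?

Monthly rate r = 17.3%/12 = 1.44167% = 0.0144167.
Level-payment amortization: P = B₀·r / (1 − (1+r)^(−n)) = 5400.00·0.0144167 / (1 − 1.01442^(−30)).
Denominator 1 − (1+r)^(−30) = 0.349108319.
P = 77.85 / 0.349108319 ≈ 223.00.

£223.00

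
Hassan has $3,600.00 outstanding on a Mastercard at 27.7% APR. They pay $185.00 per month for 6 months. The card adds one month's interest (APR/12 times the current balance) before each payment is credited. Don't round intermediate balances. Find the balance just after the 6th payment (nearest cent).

$2,952.21

Monthly rate r = 27.7%/12 = 2.30833% = 0.0230833.
Each month: B ← B·(1+r) − $185.00.
Month 1: interest $83.10; balance after payment $3,498.10.
Month 2: interest $80.75; balance after payment $3,393.85.
Month 3: interest $78.34; balance after payment $3,287.19.
Month 4: interest $75.88; balance after payment $3,178.07.
Month 5: interest $73.36; balance after payment $3,066.43.
Month 6: interest $70.78; balance after payment $2,952.21.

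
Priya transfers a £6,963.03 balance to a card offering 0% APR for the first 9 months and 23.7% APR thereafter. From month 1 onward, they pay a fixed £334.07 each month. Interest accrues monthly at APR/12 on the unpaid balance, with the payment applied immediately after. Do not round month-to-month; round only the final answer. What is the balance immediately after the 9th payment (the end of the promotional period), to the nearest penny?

£3,956.40

Promo months 1–9 at r₀ = 0%/12 = 0; months 10+ at r₁ = 23.7%/12 = 0.01975.
After month 9 (no interest yet): B = £6,963.03 − 9·£334.07 = £3,956.40.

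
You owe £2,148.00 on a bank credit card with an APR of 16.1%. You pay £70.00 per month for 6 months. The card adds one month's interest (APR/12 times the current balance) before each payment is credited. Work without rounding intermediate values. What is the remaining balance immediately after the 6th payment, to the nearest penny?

£1,892.48

Monthly rate r = 16.1%/12 = 1.34167% = 0.0134167.
Each month: B ← B·(1+r) − £70.00.
Month 1: interest £28.82; balance after payment £2,106.82.
Month 2: interest £28.27; balance after payment £2,065.09.
Month 3: interest £27.71; balance after payment £2,022.79.
Month 4: interest £27.14; balance after payment £1,979.93.
Month 5: interest £26.56; balance after payment £1,936.50.
Month 6: interest £25.98; balance after payment £1,892.48.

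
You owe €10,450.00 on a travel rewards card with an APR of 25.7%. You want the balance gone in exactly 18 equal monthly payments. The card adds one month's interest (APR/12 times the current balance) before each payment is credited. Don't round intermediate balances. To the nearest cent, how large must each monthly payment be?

Monthly rate r = 25.7%/12 = 2.14167% = 0.0214167.
Level-payment amortization: P = B₀·r / (1 − (1+r)^(−n)) = 10450.00·0.0214167 / (1 − 1.02142^(−18)).
Denominator 1 − (1+r)^(−18) = 0.317115777.
P = 223.804 / 0.317115777 ≈ 705.75.

€705.75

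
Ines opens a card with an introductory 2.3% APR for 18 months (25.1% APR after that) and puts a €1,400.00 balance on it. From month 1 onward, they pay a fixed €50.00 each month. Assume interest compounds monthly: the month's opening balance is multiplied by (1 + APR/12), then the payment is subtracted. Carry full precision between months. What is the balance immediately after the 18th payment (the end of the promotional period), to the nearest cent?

€534.28

Promo months 1–18 at r₀ = 2.3%/12 = 0.00191667; months 19+ at r₁ = 25.1%/12 = 0.0209167.
After month 18: iterate B ← B·(1+r₀) − €50.00 for 18 months → €534.28.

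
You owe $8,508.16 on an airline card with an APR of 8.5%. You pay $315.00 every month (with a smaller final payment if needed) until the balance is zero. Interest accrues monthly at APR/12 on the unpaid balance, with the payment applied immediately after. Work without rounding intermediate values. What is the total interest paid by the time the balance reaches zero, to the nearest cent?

Monthly rate r = 8.5%/12 = 0.708333% = 0.00708333.
Payoff takes n = ⌈−ln(1 − rB₀/P)/ln(1+r)⌉ = ⌈30.085⌉ = 31 payments; the last is $26.97.
Total paid = 30·$315.00 + $26.97 = $9,476.97.
Total interest = total paid − principal = $9,476.97 − $8,508.16 = $968.81.

$968.81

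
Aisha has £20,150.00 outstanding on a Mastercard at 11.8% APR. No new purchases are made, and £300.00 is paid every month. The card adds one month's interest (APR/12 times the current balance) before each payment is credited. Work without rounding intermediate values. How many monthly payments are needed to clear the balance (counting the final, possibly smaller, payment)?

Monthly rate r = 11.8%/12 = 0.983333% = 0.00983333.
Recurrence: B ← B·(1+r) − £300.00.
Month 1: interest £198.14; balance after payment £20,048.14.
Month 2: interest £197.14; balance after payment £19,945.28.
Closed form: n = −ln(1 − rB₀/P)/ln(1+r) = −ln(0.33953)/ln(1.00983) ≈ 110.390, so the balance reaches zero during payment 111.

111 payments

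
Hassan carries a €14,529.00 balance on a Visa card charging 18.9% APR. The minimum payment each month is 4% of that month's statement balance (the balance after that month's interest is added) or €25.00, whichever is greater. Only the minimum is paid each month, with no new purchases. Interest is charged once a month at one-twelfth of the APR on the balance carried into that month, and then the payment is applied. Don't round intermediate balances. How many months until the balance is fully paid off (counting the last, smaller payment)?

Monthly rate r = 18.9%/12 = 1.575% = 0.01575.
While 4% of the post-interest balance exceeds €25.00, each month B ← (B·(1+r))·(1 − 0.04), i.e. B shrinks by the factor (1+r)·0.96 = 0.97512.
This holds for months 1–126. Entering month 127 the balance is €607.51; 4% of the post-interest balance is now below €25.00, so the flat €25.00 minimum applies from here.
From month 127 a fixed €25.00 at rate r clears €607.51 in 31 more payments. Total: 126 + 31 = 157 months.

157 months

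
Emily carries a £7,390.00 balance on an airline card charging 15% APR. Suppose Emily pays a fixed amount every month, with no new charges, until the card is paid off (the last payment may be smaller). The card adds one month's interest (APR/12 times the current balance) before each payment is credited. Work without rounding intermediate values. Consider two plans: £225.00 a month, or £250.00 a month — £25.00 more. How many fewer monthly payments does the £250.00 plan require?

5 fewer payments

Monthly rate r = 15%/12 = 1.25% = 0.0125.
At £225.00/mo: n = ⌈−ln(1 − rB₀/P)/ln(1+r)⌉ = 43 payments (last £124.03); total interest = total paid − £7,390.00 = £2,184.03.
At £250.00/mo: 38 payments (last £32.55); total interest £1,892.55.
Payments saved = 43 − 38 = 5.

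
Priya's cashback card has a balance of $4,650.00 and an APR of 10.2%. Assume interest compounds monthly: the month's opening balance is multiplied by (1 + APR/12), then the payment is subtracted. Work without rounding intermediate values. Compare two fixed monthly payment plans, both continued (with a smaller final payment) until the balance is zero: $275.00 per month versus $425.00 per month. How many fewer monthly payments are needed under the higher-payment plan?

Monthly rate r = 10.2%/12 = 0.85% = 0.0085.
At $275.00/mo: n = ⌈−ln(1 − rB₀/P)/ln(1+r)⌉ = 19 payments (last $91.65); total interest = total paid − $4,650.00 = $391.65.
At $425.00/mo: 12 payments (last $226.80); total interest $251.80.
Payments saved = 19 − 12 = 7.

7 fewer payments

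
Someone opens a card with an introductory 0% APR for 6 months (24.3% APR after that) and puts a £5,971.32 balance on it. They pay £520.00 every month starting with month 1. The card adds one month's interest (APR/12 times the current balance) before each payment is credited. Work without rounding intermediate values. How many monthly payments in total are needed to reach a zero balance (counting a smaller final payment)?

Promo months 1–6 at r₀ = 0%/12 = 0; months 7+ at r₁ = 24.3%/12 = 0.02025.
After month 6 (no interest yet): B = £5,971.32 − 6·£520.00 = £2,851.32.
Then at r₁ with £520.00/mo: n₂ = −ln(1 − r₁·B/P)/ln(1+r₁) ≈ 5.87 → 6 more payments.

12 payments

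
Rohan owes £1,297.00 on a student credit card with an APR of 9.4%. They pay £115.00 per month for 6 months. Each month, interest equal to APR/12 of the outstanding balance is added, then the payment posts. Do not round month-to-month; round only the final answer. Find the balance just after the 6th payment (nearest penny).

£655.51

Monthly rate r = 9.4%/12 = 0.783333% = 0.00783333.
Each month: B ← B·(1+r) − £115.00.
Month 1: interest £10.16; balance after payment £1,192.16.
Month 2: interest £9.34; balance after payment £1,086.50.
Month 3: interest £8.51; balance after payment £980.01.
Month 4: interest £7.68; balance after payment £872.69.
Month 5: interest £6.84; balance after payment £764.52.
Month 6: interest £5.99; balance after payment £655.51.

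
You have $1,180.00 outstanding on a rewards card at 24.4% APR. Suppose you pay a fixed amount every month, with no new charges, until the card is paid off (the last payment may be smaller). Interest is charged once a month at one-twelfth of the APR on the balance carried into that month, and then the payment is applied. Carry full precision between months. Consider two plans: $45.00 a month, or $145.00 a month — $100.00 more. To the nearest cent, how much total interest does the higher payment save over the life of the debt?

$400.11

Monthly rate r = 24.4%/12 = 2.03333% = 0.0203333.
At $45.00/mo: n = ⌈−ln(1 − rB₀/P)/ln(1+r)⌉ = 38 payments (last $38.14); total interest = total paid − $1,180.00 = $523.14.
At $145.00/mo: 9 payments (last $143.03); total interest $123.03.
Interest saved = $523.14 − $123.03 = $400.11.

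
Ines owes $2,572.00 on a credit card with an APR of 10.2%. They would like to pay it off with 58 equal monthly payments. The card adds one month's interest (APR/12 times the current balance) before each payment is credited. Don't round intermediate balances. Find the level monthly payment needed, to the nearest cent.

Monthly rate r = 10.2%/12 = 0.85% = 0.0085.
Level-payment amortization: P = B₀·r / (1 − (1+r)^(−n)) = 2572.00·0.0085 / (1 − 1.0085^(−58)).
Denominator 1 − (1+r)^(−58) = 0.38793485.
P = 21.862 / 0.38793485 ≈ 56.35.

$56.35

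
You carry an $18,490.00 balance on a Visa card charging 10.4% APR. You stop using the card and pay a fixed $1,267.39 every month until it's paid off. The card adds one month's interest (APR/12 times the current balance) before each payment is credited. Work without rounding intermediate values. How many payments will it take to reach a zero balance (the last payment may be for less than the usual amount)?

16 months

Monthly rate r = 10.4%/12 = 0.866667% = 0.00866667.
Recurrence: B ← B·(1+r) − $1,267.39.
Month 1: interest $160.25; balance after payment $17,382.86.
Month 2: interest $150.65; balance after payment $16,266.12.
Closed form: n = −ln(1 − rB₀/P)/ln(1+r) = −ln(0.87356)/ln(1.00867) ≈ 15.665, so the balance reaches zero during payment 16.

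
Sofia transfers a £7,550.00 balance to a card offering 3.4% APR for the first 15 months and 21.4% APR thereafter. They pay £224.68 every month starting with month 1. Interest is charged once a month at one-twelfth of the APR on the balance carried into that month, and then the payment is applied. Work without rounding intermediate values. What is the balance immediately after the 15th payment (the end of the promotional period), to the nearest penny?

£4,439.45

Promo months 1–15 at r₀ = 3.4%/12 = 0.00283333; months 16+ at r₁ = 21.4%/12 = 0.0178333.
After month 15: iterate B ← B·(1+r₀) − £224.68 for 15 months → £4,439.45.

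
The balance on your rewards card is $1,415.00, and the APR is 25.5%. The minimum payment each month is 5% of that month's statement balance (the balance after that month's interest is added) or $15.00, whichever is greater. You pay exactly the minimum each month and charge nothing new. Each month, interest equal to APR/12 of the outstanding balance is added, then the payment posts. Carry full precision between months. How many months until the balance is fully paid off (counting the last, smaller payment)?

78 months

Monthly rate r = 25.5%/12 = 2.125% = 0.02125.
While 5% of the post-interest balance exceeds $15.00, each month B ← (B·(1+r))·(1 − 0.05), i.e. B shrinks by the factor (1+r)·0.95 = 0.97019.
This holds for months 1–52. Entering month 53 the balance is $293.26; 5% of the post-interest balance is now below $15.00, so the flat $15.00 minimum applies from here.
From month 53 a fixed $15.00 at rate r clears $293.26 in 26 more payments. Total: 52 + 26 = 78 months.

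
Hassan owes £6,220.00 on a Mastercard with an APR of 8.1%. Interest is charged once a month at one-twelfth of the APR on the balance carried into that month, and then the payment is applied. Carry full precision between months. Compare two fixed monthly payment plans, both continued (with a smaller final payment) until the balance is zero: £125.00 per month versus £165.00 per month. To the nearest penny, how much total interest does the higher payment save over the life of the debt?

Monthly rate r = 8.1%/12 = 0.675% = 0.00675.
At £125.00/mo: n = ⌈−ln(1 − rB₀/P)/ln(1+r)⌉ = 61 payments (last £105.10); total interest = total paid − £6,220.00 = £1,385.10.
At £165.00/mo: 44 payments (last £107.17); total interest £982.17.
Interest saved = £1,385.10 − £982.17 = £402.93.

£402.93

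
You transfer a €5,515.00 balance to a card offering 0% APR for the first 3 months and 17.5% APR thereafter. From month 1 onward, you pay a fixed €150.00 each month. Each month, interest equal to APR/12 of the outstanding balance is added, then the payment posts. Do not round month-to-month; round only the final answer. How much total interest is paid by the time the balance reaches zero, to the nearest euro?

Promo months 1–3 at r₀ = 0%/12 = 0; months 4+ at r₁ = 17.5%/12 = 0.0145833.
After month 3 (no interest yet): B = €5,515.00 − 3·€150.00 = €5,065.00.
Then at r₁ with €150.00/mo: n₂ = −ln(1 − r₁·B/P)/ln(1+r₁) ≈ 46.84 → 47 more payments.
Total paid = 49·€150.00 + €125.85 = €7,475.85; interest = €7,475.85 − €5,515.00 = €1,960.85.

€1,961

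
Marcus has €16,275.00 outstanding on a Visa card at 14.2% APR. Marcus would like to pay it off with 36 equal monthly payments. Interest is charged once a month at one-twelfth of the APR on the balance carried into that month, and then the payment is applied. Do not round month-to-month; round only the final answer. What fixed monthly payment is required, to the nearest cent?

€557.82

Monthly rate r = 14.2%/12 = 1.18333% = 0.0118333.
Level-payment amortization: P = B₀·r / (1 − (1+r)^(−n)) = 16275.00·0.0118333 / (1 − 1.01183^(−36)).
Denominator 1 − (1+r)^(−36) = 0.345248307.
P = 192.588 / 0.345248307 ≈ 557.82.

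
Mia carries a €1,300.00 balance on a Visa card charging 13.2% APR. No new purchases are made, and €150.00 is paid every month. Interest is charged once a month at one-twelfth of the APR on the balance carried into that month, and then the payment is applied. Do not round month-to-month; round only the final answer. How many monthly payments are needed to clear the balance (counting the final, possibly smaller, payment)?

10 payments

Monthly rate r = 13.2%/12 = 1.1% = 0.011.
Recurrence: B ← B·(1+r) − €150.00.
Month 1: interest €14.30; balance after payment €1,164.30.
Month 2: interest €12.81; balance after payment €1,027.11.
Closed form: n = −ln(1 − rB₀/P)/ln(1+r) = −ln(0.90467)/ln(1.011) ≈ 9.158, so the balance reaches zero during payment 10.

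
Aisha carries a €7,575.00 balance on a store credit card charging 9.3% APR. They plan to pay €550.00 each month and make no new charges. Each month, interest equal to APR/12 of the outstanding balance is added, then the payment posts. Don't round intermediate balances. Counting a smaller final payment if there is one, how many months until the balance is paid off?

Monthly rate r = 9.3%/12 = 0.775% = 0.00775.
Recurrence: B ← B·(1+r) − €550.00.
Month 1: interest €58.71; balance after payment €7,083.71.
Month 2: interest €54.90; balance after payment €6,588.60.
Closed form: n = −ln(1 − rB₀/P)/ln(1+r) = −ln(0.89326)/ln(1.00775) ≈ 14.621, so the balance reaches zero during payment 15.

15 payments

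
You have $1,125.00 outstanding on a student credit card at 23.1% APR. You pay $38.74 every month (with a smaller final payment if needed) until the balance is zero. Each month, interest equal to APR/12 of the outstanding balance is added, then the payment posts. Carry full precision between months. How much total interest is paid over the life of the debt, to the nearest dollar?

Monthly rate r = 23.1%/12 = 1.925% = 0.01925.
Payoff takes n = ⌈−ln(1 − rB₀/P)/ln(1+r)⌉ = ⌈42.940⌉ = 43 payments; the last is $36.45.
Total paid = 42·$38.74 + $36.45 = $1,663.53.
Total interest = total paid − principal = $1,663.53 − $1,125.00 = $538.53.

$539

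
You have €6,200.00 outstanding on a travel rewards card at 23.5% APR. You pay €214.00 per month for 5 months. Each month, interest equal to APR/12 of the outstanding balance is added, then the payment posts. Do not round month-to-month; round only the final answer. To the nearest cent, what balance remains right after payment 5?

€5,718.59

Monthly rate r = 23.5%/12 = 1.95833% = 0.0195833.
Each month: B ← B·(1+r) − €214.00.
Month 1: interest €121.42; balance after payment €6,107.42.
Month 2: interest €119.60; balance after payment €6,013.02.
Month 3: interest €117.75; balance after payment €5,916.78.
Month 4: interest €115.87; balance after payment €5,818.65.
Month 5: interest €113.95; balance after payment €5,718.59.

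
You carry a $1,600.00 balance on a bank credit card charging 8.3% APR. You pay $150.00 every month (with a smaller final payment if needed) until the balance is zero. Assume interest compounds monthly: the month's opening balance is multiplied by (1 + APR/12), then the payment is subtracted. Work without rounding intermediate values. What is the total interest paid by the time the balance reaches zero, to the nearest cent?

Monthly rate r = 8.3%/12 = 0.691667% = 0.00691667.
Payoff takes n = ⌈−ln(1 − rB₀/P)/ln(1+r)⌉ = ⌈11.119⌉ = 12 payments; the last is $17.89.
Total paid = 11·$150.00 + $17.89 = $1,667.89.
Total interest = total paid − principal = $1,667.89 − $1,600.00 = $67.89.

$67.89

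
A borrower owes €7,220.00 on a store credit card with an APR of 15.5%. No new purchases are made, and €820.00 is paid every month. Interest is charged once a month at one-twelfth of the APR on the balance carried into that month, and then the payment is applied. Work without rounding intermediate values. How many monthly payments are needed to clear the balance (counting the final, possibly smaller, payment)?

10 months

Monthly rate r = 15.5%/12 = 1.29167% = 0.0129167.
Recurrence: B ← B·(1+r) − €820.00.
Month 1: interest €93.26; balance after payment €6,493.26.
Month 2: interest €83.87; balance after payment €5,757.13.
Closed form: n = −ln(1 − rB₀/P)/ln(1+r) = −ln(0.88627)/ln(1.01292) ≈ 9.407, so the balance reaches zero during payment 10.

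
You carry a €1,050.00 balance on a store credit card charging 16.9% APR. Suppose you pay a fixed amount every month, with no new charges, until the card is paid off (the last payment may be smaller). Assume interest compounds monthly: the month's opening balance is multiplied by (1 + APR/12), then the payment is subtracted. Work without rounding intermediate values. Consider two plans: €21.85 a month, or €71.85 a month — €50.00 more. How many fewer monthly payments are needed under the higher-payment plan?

64 fewer payments

Monthly rate r = 16.9%/12 = 1.40833% = 0.0140833.
At €21.85/mo: n = ⌈−ln(1 − rB₀/P)/ln(1+r)⌉ = 81 payments (last €16.58); total interest = total paid − €1,050.00 = €714.58.
At €71.85/mo: 17 payments (last €34.40); total interest €134.00.
Payments saved = 81 − 17 = 64.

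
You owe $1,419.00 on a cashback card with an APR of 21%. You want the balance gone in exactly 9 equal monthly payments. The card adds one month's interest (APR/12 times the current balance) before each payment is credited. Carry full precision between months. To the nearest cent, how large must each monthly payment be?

$171.78

Monthly rate r = 21%/12 = 1.75% = 0.0175.
Level-payment amortization: P = B₀·r / (1 − (1+r)^(−n)) = 1419.00·0.0175 / (1 − 1.0175^(−9)).
Denominator 1 − (1+r)^(−9) = 0.144558651.
P = 24.8325 / 0.144558651 ≈ 171.78.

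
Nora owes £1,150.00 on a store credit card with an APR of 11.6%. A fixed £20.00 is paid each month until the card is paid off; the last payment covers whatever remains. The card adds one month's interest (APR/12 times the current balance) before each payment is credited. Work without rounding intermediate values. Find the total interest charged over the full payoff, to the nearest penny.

Monthly rate r = 11.6%/12 = 0.966667% = 0.00966667.
Payoff takes n = ⌈−ln(1 − rB₀/P)/ln(1+r)⌉ = ⌈84.359⌉ = 85 payments; the last is £7.20.
Total paid = 84·£20.00 + £7.20 = £1,687.20.
Total interest = total paid − principal = £1,687.20 − £1,150.00 = £537.20.

£537.20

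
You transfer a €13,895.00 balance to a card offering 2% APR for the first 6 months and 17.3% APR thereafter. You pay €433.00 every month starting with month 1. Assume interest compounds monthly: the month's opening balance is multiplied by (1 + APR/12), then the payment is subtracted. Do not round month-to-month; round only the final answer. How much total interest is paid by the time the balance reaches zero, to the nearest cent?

Promo months 1–6 at r₀ = 2%/12 = 0.00166667; months 7+ at r₁ = 17.3%/12 = 0.0144167.
After month 6: iterate B ← B·(1+r₀) − €433.00 for 6 months → €11,425.68.
Then at r₁ with €433.00/mo: n₂ = −ln(1 − r₁·B/P)/ln(1+r₁) ≈ 33.44 → 34 more payments.
Total paid = 39·€433.00 + €192.98 = €17,079.98; interest = €17,079.98 − €13,895.00 = €3,184.98.

€3,184.98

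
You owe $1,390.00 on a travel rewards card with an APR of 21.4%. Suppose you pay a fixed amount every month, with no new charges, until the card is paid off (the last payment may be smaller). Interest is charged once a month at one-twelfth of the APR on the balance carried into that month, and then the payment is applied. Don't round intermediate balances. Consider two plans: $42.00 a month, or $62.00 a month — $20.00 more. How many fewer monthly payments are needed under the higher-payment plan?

22 fewer payments

Monthly rate r = 21.4%/12 = 1.78333% = 0.0178333.
At $42.00/mo: n = ⌈−ln(1 − rB₀/P)/ln(1+r)⌉ = 51 payments (last $19.75); total interest = total paid − $1,390.00 = $729.75.
At $62.00/mo: 29 payments (last $54.70); total interest $400.70.
Payments saved = 51 − 29 = 22.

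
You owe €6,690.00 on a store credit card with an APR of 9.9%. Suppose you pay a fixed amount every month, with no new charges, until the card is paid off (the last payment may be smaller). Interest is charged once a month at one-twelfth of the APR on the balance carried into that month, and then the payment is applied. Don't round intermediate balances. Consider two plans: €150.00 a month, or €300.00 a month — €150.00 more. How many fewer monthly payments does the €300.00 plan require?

31 fewer payments

Monthly rate r = 9.9%/12 = 0.825% = 0.00825.
At €150.00/mo: n = ⌈−ln(1 − rB₀/P)/ln(1+r)⌉ = 56 payments (last €126.02); total interest = total paid − €6,690.00 = €1,686.02.
At €300.00/mo: 25 payments (last €223.79); total interest €733.79.
Payments saved = 56 − 25 = 31.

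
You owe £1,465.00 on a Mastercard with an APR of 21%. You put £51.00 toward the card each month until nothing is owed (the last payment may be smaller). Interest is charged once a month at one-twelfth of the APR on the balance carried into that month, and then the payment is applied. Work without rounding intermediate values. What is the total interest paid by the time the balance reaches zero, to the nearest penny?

£588.63

Monthly rate r = 21%/12 = 1.75% = 0.0175.
Payoff takes n = ⌈−ln(1 − rB₀/P)/ln(1+r)⌉ = ⌈40.266⌉ = 41 payments; the last is £13.63.
Total paid = 40·£51.00 + £13.63 = £2,053.63.
Total interest = total paid − principal = £2,053.63 − £1,465.00 = £588.63.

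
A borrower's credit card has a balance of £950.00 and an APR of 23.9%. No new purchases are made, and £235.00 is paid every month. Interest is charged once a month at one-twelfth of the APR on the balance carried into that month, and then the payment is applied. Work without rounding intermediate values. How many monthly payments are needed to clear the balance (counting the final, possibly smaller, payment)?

5 months

Monthly rate r = 23.9%/12 = 1.99167% = 0.0199167.
Recurrence: B ← B·(1+r) − £235.00.
Month 1: interest £18.92; balance after payment £733.92.
Month 2: interest £14.62; balance after payment £513.54.
Month 3: interest £10.23; balance after payment £288.77.
Month 4: interest £5.75; balance after payment £59.52.
Month 5: interest £1.19; balance after payment £0.00.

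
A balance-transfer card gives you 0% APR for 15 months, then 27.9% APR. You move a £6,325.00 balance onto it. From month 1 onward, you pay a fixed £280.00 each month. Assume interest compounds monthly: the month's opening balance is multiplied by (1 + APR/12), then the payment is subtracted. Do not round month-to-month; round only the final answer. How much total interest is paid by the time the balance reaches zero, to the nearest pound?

Promo months 1–15 at r₀ = 0%/12 = 0; months 16+ at r₁ = 27.9%/12 = 0.02325.
After month 15 (no interest yet): B = £6,325.00 − 15·£280.00 = £2,125.00.
Then at r₁ with £280.00/mo: n₂ = −ln(1 − r₁·B/P)/ln(1+r₁) ≈ 8.45 → 9 more payments.
Total paid = 23·£280.00 + £125.80 = £6,565.80; interest = £6,565.80 − £6,325.00 = £240.80.

£241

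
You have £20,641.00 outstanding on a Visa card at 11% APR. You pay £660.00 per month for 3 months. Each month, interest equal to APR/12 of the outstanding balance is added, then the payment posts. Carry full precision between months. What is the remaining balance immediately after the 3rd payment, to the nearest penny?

£19,215.64

Monthly rate r = 11%/12 = 0.916667% = 0.00916667.
Each month: B ← B·(1+r) − £660.00.
Month 1: interest £189.21; balance after payment £20,170.21.
Month 2: interest £184.89; balance after payment £19,695.10.
Month 3: interest £180.54; balance after payment £19,215.64.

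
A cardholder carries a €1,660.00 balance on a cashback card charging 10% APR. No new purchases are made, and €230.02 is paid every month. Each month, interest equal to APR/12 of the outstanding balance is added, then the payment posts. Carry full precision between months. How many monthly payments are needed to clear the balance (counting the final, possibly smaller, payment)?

8 payments

Monthly rate r = 10%/12 = 0.833333% = 0.00833333.
Recurrence: B ← B·(1+r) − €230.02.
Month 1: interest €13.83; balance after payment €1,443.81.
Month 2: interest €12.03; balance after payment €1,225.83.
Closed form: n = −ln(1 − rB₀/P)/ln(1+r) = −ln(0.93986)/ln(1.00833) ≈ 7.474, so the balance reaches zero during payment 8.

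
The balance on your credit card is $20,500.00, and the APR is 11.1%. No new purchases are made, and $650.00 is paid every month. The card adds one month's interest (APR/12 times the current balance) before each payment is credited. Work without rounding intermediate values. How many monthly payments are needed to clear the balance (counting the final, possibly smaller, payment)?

38 months

Monthly rate r = 11.1%/12 = 0.925% = 0.00925.
Recurrence: B ← B·(1+r) − $650.00.
Month 1: interest $189.62; balance after payment $20,039.62.
Month 2: interest $185.37; balance after payment $19,574.99.
Closed form: n = −ln(1 − rB₀/P)/ln(1+r) = −ln(0.70827)/ln(1.00925) ≈ 37.462, so the balance reaches zero during payment 38.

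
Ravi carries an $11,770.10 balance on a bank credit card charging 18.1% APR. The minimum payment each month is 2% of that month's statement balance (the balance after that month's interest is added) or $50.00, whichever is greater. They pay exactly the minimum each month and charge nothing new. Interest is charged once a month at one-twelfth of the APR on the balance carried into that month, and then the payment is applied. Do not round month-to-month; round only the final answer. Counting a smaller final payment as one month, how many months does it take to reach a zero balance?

Monthly rate r = 18.1%/12 = 1.50833% = 0.0150833.
While 2% of the post-interest balance exceeds $50.00, each month B ← (B·(1+r))·(1 − 0.02), i.e. B shrinks by the factor (1+r)·0.98 = 0.99478.
This holds for months 1–299. Entering month 300 the balance is $2,462.55; 2% of the post-interest balance is now below $50.00, so the flat $50.00 minimum applies from here.
From month 300 a fixed $50.00 at rate r clears $2,462.55 in 91 more payments. Total: 299 + 91 = 390 months.

390 months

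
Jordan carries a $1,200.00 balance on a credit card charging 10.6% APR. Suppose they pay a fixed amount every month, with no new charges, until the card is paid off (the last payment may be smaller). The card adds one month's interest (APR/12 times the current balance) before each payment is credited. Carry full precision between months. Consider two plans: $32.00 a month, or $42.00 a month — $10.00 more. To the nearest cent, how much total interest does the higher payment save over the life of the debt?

$74.93

Monthly rate r = 10.6%/12 = 0.883333% = 0.00883333.
At $32.00/mo: n = ⌈−ln(1 − rB₀/P)/ln(1+r)⌉ = 46 payments (last $24.01); total interest = total paid − $1,200.00 = $264.01.
At $42.00/mo: 34 payments (last $3.08); total interest $189.08.
Interest saved = $264.01 − $189.08 = $74.93.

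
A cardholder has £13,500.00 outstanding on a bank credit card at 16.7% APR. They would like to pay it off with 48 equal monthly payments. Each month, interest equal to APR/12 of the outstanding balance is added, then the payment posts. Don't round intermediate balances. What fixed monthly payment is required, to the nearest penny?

£387.45

Monthly rate r = 16.7%/12 = 1.39167% = 0.0139167.
Level-payment amortization: P = B₀·r / (1 − (1+r)^(−n)) = 13500.00·0.0139167 / (1 − 1.01392^(−48)).
Denominator 1 − (1+r)^(−48) = 0.48490015.
P = 187.875 / 0.48490015 ≈ 387.45.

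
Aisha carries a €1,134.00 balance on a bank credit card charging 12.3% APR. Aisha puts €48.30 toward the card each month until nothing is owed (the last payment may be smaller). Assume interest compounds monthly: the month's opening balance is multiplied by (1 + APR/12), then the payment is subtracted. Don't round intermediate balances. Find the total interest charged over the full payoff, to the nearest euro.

€170

Monthly rate r = 12.3%/12 = 1.025% = 0.01025.
Payoff takes n = ⌈−ln(1 − rB₀/P)/ln(1+r)⌉ = ⌈26.995⌉ = 27 payments; the last is €48.08.
Total paid = 26·€48.30 + €48.08 = €1,303.88.
Total interest = total paid − principal = €1,303.88 − €1,134.00 = €169.88.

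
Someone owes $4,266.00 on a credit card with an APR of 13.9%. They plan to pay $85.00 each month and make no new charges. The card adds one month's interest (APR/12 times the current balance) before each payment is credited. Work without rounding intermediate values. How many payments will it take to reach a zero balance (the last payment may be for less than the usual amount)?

Monthly rate r = 13.9%/12 = 1.15833% = 0.0115833.
Recurrence: B ← B·(1+r) − $85.00.
Month 1: interest $49.41; balance after payment $4,230.41.
Month 2: interest $49.00; balance after payment $4,194.42.
Closed form: n = −ln(1 − rB₀/P)/ln(1+r) = −ln(0.41865)/ln(1.01158) ≈ 75.604, so the balance reaches zero during payment 76.

76 months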